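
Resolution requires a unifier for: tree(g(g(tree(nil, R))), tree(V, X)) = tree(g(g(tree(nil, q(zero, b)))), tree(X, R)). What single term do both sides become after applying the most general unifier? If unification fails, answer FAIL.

Decompose tree/2: g(g(tree(nil, R))) = g(g(tree(nil, q(zero, b)))),  tree(V, X) = tree(X, R).
Decompose g/1: g(tree(nil, R)) = g(tree(nil, q(zero, b))).
Decompose g/1: tree(nil, R) = tree(nil, q(zero, b)).
Decompose tree/2: nil = nil,  R = q(zero, b).
Delete trivial equation nil = nil.
Bind R := q(zero, b); substituting into the remaining equation gives: tree(V, X) = tree(X, q(zero, b)).
Decompose tree/2: V = X,  X = q(zero, b).
Bind V := X; no other remaining equation mentions V.
Bind X := q(zero, b). Substituting into the earlier binding gives V := q(zero, b).
Applying the MGU to either side gives tree(g(g(tree(nil, q(zero, b)))), tree(q(zero, b), q(zero, b))).

tree(g(g(tree(nil, q(zero, b)))), tree(q(zero, b), q(zero, b)))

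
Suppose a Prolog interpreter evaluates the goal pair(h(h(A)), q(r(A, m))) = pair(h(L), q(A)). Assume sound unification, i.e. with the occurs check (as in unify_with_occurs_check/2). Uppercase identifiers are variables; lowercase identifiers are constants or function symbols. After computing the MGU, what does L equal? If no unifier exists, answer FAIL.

Decompose pair/2: h(h(A)) = h(L),  q(r(A, m)) = q(A).
Decompose h/1: h(A) = L.
Bind L := h(A); no other remaining equation mentions L.
Decompose q/1: r(A, m) = A.
Occurs check fails: A occurs in r(A, m); the equation A = r(A, m) has no finite solution.

FAIL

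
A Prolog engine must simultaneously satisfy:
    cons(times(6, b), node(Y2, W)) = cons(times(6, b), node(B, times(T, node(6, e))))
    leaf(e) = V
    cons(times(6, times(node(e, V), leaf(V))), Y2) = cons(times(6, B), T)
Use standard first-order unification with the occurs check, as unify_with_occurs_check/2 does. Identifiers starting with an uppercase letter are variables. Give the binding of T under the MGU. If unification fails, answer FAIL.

Decompose cons/2: times(6, b) = times(6, b),  node(Y2, W) = node(B, times(T, node(6, e))).
Delete trivial equation times(6, b) = times(6, b).
Decompose node/2: Y2 = B,  W = times(T, node(6, e)).
Bind Y2 := B; substituting into the one remaining equation that mentions Y2 gives: cons(times(6, times(node(e, V), leaf(V))), B) = cons(times(6, B), T).
Bind W := times(T, node(6, e)); no other remaining equation mentions W.
Bind V := leaf(e); substituting into the remaining equation gives: cons(times(6, times(node(e, leaf(e)), leaf(leaf(e)))), B) = cons(times(6, B), T).
Decompose cons/2: times(6, times(node(e, leaf(e)), leaf(leaf(e)))) = times(6, B),  B = T.
Decompose times/2: 6 = 6,  times(node(e, leaf(e)), leaf(leaf(e))) = B.
Delete trivial equation 6 = 6.
Bind B := times(node(e, leaf(e)), leaf(leaf(e))); substituting into the remaining equation gives: times(node(e, leaf(e)), leaf(leaf(e))) = T. Substituting into the earlier binding gives Y2 := times(node(e, leaf(e)), leaf(leaf(e))).
Bind T := times(node(e, leaf(e)), leaf(leaf(e))). Substituting into the earlier binding gives W := times(times(node(e, leaf(e)), leaf(leaf(e))), node(6, e)).
MGU = { Y2 -> times(node(e, leaf(e)), leaf(leaf(e))), W -> times(times(node(e, leaf(e)), leaf(leaf(e))), node(6, e)), V -> leaf(e), B -> times(node(e, leaf(e)), leaf(leaf(e))), T -> times(node(e, leaf(e)), leaf(leaf(e))) }, so T -> times(node(e, leaf(e)), leaf(leaf(e))).

times(node(e, leaf(e)), leaf(leaf(e)))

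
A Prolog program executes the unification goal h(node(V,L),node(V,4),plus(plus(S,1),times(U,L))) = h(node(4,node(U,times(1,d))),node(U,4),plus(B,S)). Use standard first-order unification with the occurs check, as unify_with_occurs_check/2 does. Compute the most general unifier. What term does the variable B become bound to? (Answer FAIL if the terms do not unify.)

plus(times(4,node(4,times(1,d))),1)

Decompose h/3: node(V,L) = node(4,node(U,times(1,d))),  node(V,4) = node(U,4),  plus(plus(S,1),times(U,L)) = plus(B,S).
Decompose node/2: V = 4,  L = node(U,times(1,d)).
Bind V := 4; substituting into the one remaining equation that mentions V gives: node(4,4) = node(U,4).
Bind L := node(U,times(1,d)); substituting into the one remaining equation that mentions L gives: plus(plus(S,1),times(U,node(U,times(1,d)))) = plus(B,S).
Decompose node/2: 4 = U,  4 = 4.
Bind U := 4; substituting into the one remaining equation that mentions U gives: plus(plus(S,1),times(4,node(4,times(1,d)))) = plus(B,S). Substituting into the earlier binding gives L := node(4,times(1,d)).
Delete trivial equation 4 = 4.
Decompose plus/2: plus(S,1) = B,  times(4,node(4,times(1,d))) = S.
Bind B := plus(S,1); no other remaining equation mentions B.
Bind S := times(4,node(4,times(1,d))). Substituting into the earlier binding gives B := plus(times(4,node(4,times(1,d))),1).
MGU = { V -> 4, L -> node(4,times(1,d)), U -> 4, B -> plus(times(4,node(4,times(1,d))),1), S -> times(4,node(4,times(1,d))) }, so B -> plus(times(4,node(4,times(1,d))),1).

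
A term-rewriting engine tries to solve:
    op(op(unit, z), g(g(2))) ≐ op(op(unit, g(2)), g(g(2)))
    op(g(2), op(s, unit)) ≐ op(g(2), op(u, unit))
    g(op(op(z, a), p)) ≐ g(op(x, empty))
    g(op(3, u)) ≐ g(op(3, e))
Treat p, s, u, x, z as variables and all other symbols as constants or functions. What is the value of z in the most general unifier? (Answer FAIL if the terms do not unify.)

Decompose op/2: op(unit, z) ≐ op(unit, g(2)),  g(g(2)) ≐ g(g(2)).
Decompose op/2: unit ≐ unit,  z ≐ g(2).
Delete trivial equation unit ≐ unit.
Bind z := g(2); substituting into the one remaining equation that mentions z gives: g(op(op(g(2), a), p)) ≐ g(op(x, empty)).
Delete trivial equation g(g(2)) ≐ g(g(2)).
Decompose op/2: g(2) ≐ g(2),  op(s, unit) ≐ op(u, unit).
Delete trivial equation g(2) ≐ g(2).
Decompose op/2: s ≐ u,  unit ≐ unit.
Bind s := u; no other remaining equation mentions s.
Delete trivial equation unit ≐ unit.
Decompose g/1: op(op(g(2), a), p) ≐ op(x, empty).
Decompose op/2: op(g(2), a) ≐ x,  p ≐ empty.
Bind x := op(g(2), a); no other remaining equation mentions x.
Bind p := empty; no other remaining equation mentions p.
Decompose g/1: op(3, u) ≐ op(3, e).
Decompose op/2: 3 ≐ 3,  u ≐ e.
Delete trivial equation 3 ≐ 3.
Bind u := e. Substituting into the earlier binding gives s := e.
MGU = { z -> g(2), s -> e, x -> op(g(2), a), p -> empty, u -> e }, so z -> g(2).

g(2)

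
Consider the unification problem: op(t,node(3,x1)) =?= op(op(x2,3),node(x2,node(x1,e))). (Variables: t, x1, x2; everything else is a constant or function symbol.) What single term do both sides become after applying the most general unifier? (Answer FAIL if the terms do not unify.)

FAIL

Decompose op/2: t =?= op(x2,3),  node(3,x1) =?= node(x2,node(x1,e)).
Bind t := op(x2,3); no other remaining equation mentions t.
Decompose node/2: 3 =?= x2,  x1 =?= node(x1,e).
Bind x2 := 3; no other remaining equation mentions x2. Substituting into the earlier binding gives t := op(3,3).
Occurs check fails: x1 occurs in node(x1,e); the equation x1 =?= node(x1,e) has no finite solution.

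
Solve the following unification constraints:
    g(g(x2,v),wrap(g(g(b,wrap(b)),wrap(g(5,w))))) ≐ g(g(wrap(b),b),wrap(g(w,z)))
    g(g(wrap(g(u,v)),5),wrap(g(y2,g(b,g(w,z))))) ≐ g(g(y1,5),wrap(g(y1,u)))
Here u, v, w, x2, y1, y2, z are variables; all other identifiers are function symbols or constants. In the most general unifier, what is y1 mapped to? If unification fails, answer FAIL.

Decompose g/2: g(x2,v) ≐ g(wrap(b),b),  wrap(g(g(b,wrap(b)),wrap(g(5,w)))) ≐ wrap(g(w,z)).
Decompose g/2: x2 ≐ wrap(b),  v ≐ b.
Bind x2 := wrap(b); no other remaining equation mentions x2.
Bind v := b; substituting into the one remaining equation that mentions v gives: g(g(wrap(g(u,b)),5),wrap(g(y2,g(b,g(w,z))))) ≐ g(g(y1,5),wrap(g(y1,u))).
Decompose wrap/1: g(g(b,wrap(b)),wrap(g(5,w))) ≐ g(w,z).
Decompose g/2: g(b,wrap(b)) ≐ w,  wrap(g(5,w)) ≐ z.
Bind w := g(b,wrap(b)); substituting into the remaining equations gives: wrap(g(5,g(b,wrap(b)))) ≐ z,  g(g(wrap(g(u,b)),5),wrap(g(y2,g(b,g(g(b,wrap(b)),z))))) ≐ g(g(y1,5),wrap(g(y1,u))).
Bind z := wrap(g(5,g(b,wrap(b)))); substituting into the remaining equation gives: g(g(wrap(g(u,b)),5),wrap(g(y2,g(b,g(g(b,wrap(b)),wrap(g(5,g(b,wrap(b))))))))) ≐ g(g(y1,5),wrap(g(y1,u))).
Decompose g/2: g(wrap(g(u,b)),5) ≐ g(y1,5),  wrap(g(y2,g(b,g(g(b,wrap(b)),wrap(g(5,g(b,wrap(b)))))))) ≐ wrap(g(y1,u)).
Decompose g/2: wrap(g(u,b)) ≐ y1,  5 ≐ 5.
Bind y1 := wrap(g(u,b)); substituting into the one remaining equation that mentions y1 gives: wrap(g(y2,g(b,g(g(b,wrap(b)),wrap(g(5,g(b,wrap(b)))))))) ≐ wrap(g(wrap(g(u,b)),u)).
Delete trivial equation 5 ≐ 5.
Decompose wrap/1: g(y2,g(b,g(g(b,wrap(b)),wrap(g(5,g(b,wrap(b))))))) ≐ g(wrap(g(u,b)),u).
Decompose g/2: y2 ≐ wrap(g(u,b)),  g(b,g(g(b,wrap(b)),wrap(g(5,g(b,wrap(b)))))) ≐ u.
Bind y2 := wrap(g(u,b)); no other remaining equation mentions y2.
Bind u := g(b,g(g(b,wrap(b)),wrap(g(5,g(b,wrap(b)))))). Substituting into the earlier bindings gives y1 := wrap(g(g(b,g(g(b,wrap(b)),wrap(g(5,g(b,wrap(b)))))),b)), y2 := wrap(g(g(b,g(g(b,wrap(b)),wrap(g(5,g(b,wrap(b)))))),b)).
MGU = { x2 := wrap(b), v := b, w := g(b,wrap(b)), z := wrap(g(5,g(b,wrap(b)))), y1 := wrap(g(g(b,g(g(b,wrap(b)),wrap(g(5,g(b,wrap(b)))))),b)), y2 := wrap(g(g(b,g(g(b,wrap(b)),wrap(g(5,g(b,wrap(b)))))),b)), u := g(b,g(g(b,wrap(b)),wrap(g(5,g(b,wrap(b)))))) }, so y1 := wrap(g(g(b,g(g(b,wrap(b)),wrap(g(5,g(b,wrap(b)))))),b)).

wrap(g(g(b,g(g(b,wrap(b)),wrap(g(5,g(b,wrap(b)))))),b))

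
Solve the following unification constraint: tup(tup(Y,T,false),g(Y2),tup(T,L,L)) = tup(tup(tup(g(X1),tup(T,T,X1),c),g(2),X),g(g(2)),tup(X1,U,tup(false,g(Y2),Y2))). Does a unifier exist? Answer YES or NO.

YES

Decompose tup/3: tup(Y,T,false) = tup(tup(g(X1),tup(T,T,X1),c),g(2),X),  g(Y2) = g(g(2)),  tup(T,L,L) = tup(X1,U,tup(false,g(Y2),Y2)).
Decompose tup/3: Y = tup(g(X1),tup(T,T,X1),c),  T = g(2),  false = X.
Bind Y := tup(g(X1),tup(T,T,X1),c); no other remaining equation mentions Y.
Bind T := g(2); substituting into the one remaining equation that mentions T gives: tup(g(2),L,L) = tup(X1,U,tup(false,g(Y2),Y2)). Substituting into the earlier binding gives Y := tup(g(X1),tup(g(2),g(2),X1),c).
Bind X := false; no other remaining equation mentions X.
Decompose g/1: Y2 = g(2).
Bind Y2 := g(2); substituting into the remaining equation gives: tup(g(2),L,L) = tup(X1,U,tup(false,g(g(2)),g(2))).
Decompose tup/3: g(2) = X1,  L = U,  L = tup(false,g(g(2)),g(2)).
Bind X1 := g(2); no other remaining equation mentions X1. Substituting into the earlier binding gives Y := tup(g(g(2)),tup(g(2),g(2),g(2)),c).
Bind L := U; substituting into the remaining equation gives: U = tup(false,g(g(2)),g(2)).
Bind U := tup(false,g(g(2)),g(2)). Substituting into the earlier binding gives L := tup(false,g(g(2)),g(2)).
No equations remain and no clash or occurs-check failure arose, so a unifier exists.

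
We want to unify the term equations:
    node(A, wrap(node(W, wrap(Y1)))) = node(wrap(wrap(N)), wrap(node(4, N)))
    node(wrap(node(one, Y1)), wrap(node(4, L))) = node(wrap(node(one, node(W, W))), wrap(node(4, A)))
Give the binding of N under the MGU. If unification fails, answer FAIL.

wrap(node(4, 4))

Decompose node/2: A = wrap(wrap(N)),  wrap(node(W, wrap(Y1))) = wrap(node(4, N)).
Bind A := wrap(wrap(N)); substituting into the one remaining equation that mentions A gives: node(wrap(node(one, Y1)), wrap(node(4, L))) = node(wrap(node(one, node(W, W))), wrap(node(4, wrap(wrap(N))))).
Decompose wrap/1: node(W, wrap(Y1)) = node(4, N).
Decompose node/2: W = 4,  wrap(Y1) = N.
Bind W := 4; substituting into the one remaining equation that mentions W gives: node(wrap(node(one, Y1)), wrap(node(4, L))) = node(wrap(node(one, node(4, 4))), wrap(node(4, wrap(wrap(N))))).
Bind N := wrap(Y1); substituting into the remaining equation gives: node(wrap(node(one, Y1)), wrap(node(4, L))) = node(wrap(node(one, node(4, 4))), wrap(node(4, wrap(wrap(wrap(Y1)))))). Substituting into the earlier binding gives A := wrap(wrap(wrap(Y1))).
Decompose node/2: wrap(node(one, Y1)) = wrap(node(one, node(4, 4))),  wrap(node(4, L)) = wrap(node(4, wrap(wrap(wrap(Y1))))).
Decompose wrap/1: node(one, Y1) = node(one, node(4, 4)).
Decompose node/2: one = one,  Y1 = node(4, 4).
Delete trivial equation one = one.
Bind Y1 := node(4, 4); substituting into the remaining equation gives: wrap(node(4, L)) = wrap(node(4, wrap(wrap(wrap(node(4, 4)))))). Substituting into the earlier bindings gives A := wrap(wrap(wrap(node(4, 4)))), N := wrap(node(4, 4)).
Decompose wrap/1: node(4, L) = node(4, wrap(wrap(wrap(node(4, 4))))).
Decompose node/2: 4 = 4,  L = wrap(wrap(wrap(node(4, 4)))).
Delete trivial equation 4 = 4.
Bind L := wrap(wrap(wrap(node(4, 4)))).
MGU = { A -> wrap(wrap(wrap(node(4, 4)))), W -> 4, N -> wrap(node(4, 4)), Y1 -> node(4, 4), L -> wrap(wrap(wrap(node(4, 4)))) }, so N -> wrap(node(4, 4)).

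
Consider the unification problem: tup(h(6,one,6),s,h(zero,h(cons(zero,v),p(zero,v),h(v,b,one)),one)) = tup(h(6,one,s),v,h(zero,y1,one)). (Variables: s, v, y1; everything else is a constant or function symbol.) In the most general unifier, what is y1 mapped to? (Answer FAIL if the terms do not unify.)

Decompose tup/3: h(6,one,6) = h(6,one,s),  s = v,  h(zero,h(cons(zero,v),p(zero,v),h(v,b,one)),one) = h(zero,y1,one).
Decompose h/3: 6 = 6,  one = one,  6 = s.
Delete trivial equation 6 = 6.
Delete trivial equation one = one.
Bind s := 6; substituting into the one remaining equation that mentions s gives: 6 = v.
Bind v := 6; substituting into the remaining equation gives: h(zero,h(cons(zero,6),p(zero,6),h(6,b,one)),one) = h(zero,y1,one).
Decompose h/3: zero = zero,  h(cons(zero,6),p(zero,6),h(6,b,one)) = y1,  one = one.
Delete trivial equation zero = zero.
Bind y1 := h(cons(zero,6),p(zero,6),h(6,b,one)); no other remaining equation mentions y1.
Delete trivial equation one = one.
MGU = { s -> 6, v -> 6, y1 -> h(cons(zero,6),p(zero,6),h(6,b,one)) }, so y1 -> h(cons(zero,6),p(zero,6),h(6,b,one)).

h(cons(zero,6),p(zero,6),h(6,b,one))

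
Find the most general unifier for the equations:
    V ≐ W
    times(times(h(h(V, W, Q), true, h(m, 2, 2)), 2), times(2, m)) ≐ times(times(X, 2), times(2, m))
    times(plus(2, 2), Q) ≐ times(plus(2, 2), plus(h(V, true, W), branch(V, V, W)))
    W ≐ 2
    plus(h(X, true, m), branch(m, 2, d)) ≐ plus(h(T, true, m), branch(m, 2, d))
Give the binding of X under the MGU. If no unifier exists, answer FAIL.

Bind V := W; substituting into the 2 remaining equations that mention V gives: times(times(h(h(W, W, Q), true, h(m, 2, 2)), 2), times(2, m)) ≐ times(times(X, 2), times(2, m)),  times(plus(2, 2), Q) ≐ times(plus(2, 2), plus(h(W, true, W), branch(W, W, W))).
Decompose times/2: times(h(h(W, W, Q), true, h(m, 2, 2)), 2) ≐ times(X, 2),  times(2, m) ≐ times(2, m).
Decompose times/2: h(h(W, W, Q), true, h(m, 2, 2)) ≐ X,  2 ≐ 2.
Bind X := h(h(W, W, Q), true, h(m, 2, 2)); substituting into the one remaining equation that mentions X gives: plus(h(h(h(W, W, Q), true, h(m, 2, 2)), true, m), branch(m, 2, d)) ≐ plus(h(T, true, m), branch(m, 2, d)).
Delete trivial equation 2 ≐ 2.
Delete trivial equation times(2, m) ≐ times(2, m).
Decompose times/2: plus(2, 2) ≐ plus(2, 2),  Q ≐ plus(h(W, true, W), branch(W, W, W)).
Delete trivial equation plus(2, 2) ≐ plus(2, 2).
Bind Q := plus(h(W, true, W), branch(W, W, W)); substituting into the one remaining equation that mentions Q gives: plus(h(h(h(W, W, plus(h(W, true, W), branch(W, W, W))), true, h(m, 2, 2)), true, m), branch(m, 2, d)) ≐ plus(h(T, true, m), branch(m, 2, d)). Substituting into the earlier binding gives X := h(h(W, W, plus(h(W, true, W), branch(W, W, W))), true, h(m, 2, 2)).
Bind W := 2; substituting into the remaining equation gives: plus(h(h(h(2, 2, plus(h(2, true, 2), branch(2, 2, 2))), true, h(m, 2, 2)), true, m), branch(m, 2, d)) ≐ plus(h(T, true, m), branch(m, 2, d)). Substituting into the earlier bindings gives V := 2, X := h(h(2, 2, plus(h(2, true, 2), branch(2, 2, 2))), true, h(m, 2, 2)), Q := plus(h(2, true, 2), branch(2, 2, 2)).
Decompose plus/2: h(h(h(2, 2, plus(h(2, true, 2), branch(2, 2, 2))), true, h(m, 2, 2)), true, m) ≐ h(T, true, m),  branch(m, 2, d) ≐ branch(m, 2, d).
Decompose h/3: h(h(2, 2, plus(h(2, true, 2), branch(2, 2, 2))), true, h(m, 2, 2)) ≐ T,  true ≐ true,  m ≐ m.
Bind T := h(h(2, 2, plus(h(2, true, 2), branch(2, 2, 2))), true, h(m, 2, 2)); no other remaining equation mentions T.
Delete trivial equation true ≐ true.
Delete trivial equation m ≐ m.
Delete trivial equation branch(m, 2, d) ≐ branch(m, 2, d).
MGU = { V -> 2, X -> h(h(2, 2, plus(h(2, true, 2), branch(2, 2, 2))), true, h(m, 2, 2)), Q -> plus(h(2, true, 2), branch(2, 2, 2)), W -> 2, T -> h(h(2, 2, plus(h(2, true, 2), branch(2, 2, 2))), true, h(m, 2, 2)) }, so X -> h(h(2, 2, plus(h(2, true, 2), branch(2, 2, 2))), true, h(m, 2, 2)).

h(h(2, 2, plus(h(2, true, 2), branch(2, 2, 2))), true, h(m, 2, 2))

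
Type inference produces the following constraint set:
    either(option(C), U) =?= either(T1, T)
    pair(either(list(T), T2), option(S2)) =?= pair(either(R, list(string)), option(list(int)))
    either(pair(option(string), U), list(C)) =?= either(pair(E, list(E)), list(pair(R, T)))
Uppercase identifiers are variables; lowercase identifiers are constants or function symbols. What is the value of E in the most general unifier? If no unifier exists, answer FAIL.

option(string)

Decompose either/2: option(C) =?= T1,  U =?= T.
Bind T1 := option(C); no other remaining equation mentions T1.
Bind U := T; substituting into the one remaining equation that mentions U gives: either(pair(option(string), T), list(C)) =?= either(pair(E, list(E)), list(pair(R, T))).
Decompose pair/2: either(list(T), T2) =?= either(R, list(string)),  option(S2) =?= option(list(int)).
Decompose either/2: list(T) =?= R,  T2 =?= list(string).
Bind R := list(T); substituting into the one remaining equation that mentions R gives: either(pair(option(string), T), list(C)) =?= either(pair(E, list(E)), list(pair(list(T), T))).
Bind T2 := list(string); no other remaining equation mentions T2.
Decompose option/1: S2 =?= list(int).
Bind S2 := list(int); no other remaining equation mentions S2.
Decompose either/2: pair(option(string), T) =?= pair(E, list(E)),  list(C) =?= list(pair(list(T), T)).
Decompose pair/2: option(string) =?= E,  T =?= list(E).
Bind E := option(string); substituting into the one remaining equation that mentions E gives: T =?= list(option(string)).
Bind T := list(option(string)); substituting into the remaining equation gives: list(C) =?= list(pair(list(list(option(string))), list(option(string)))). Substituting into the earlier bindings gives U := list(option(string)), R := list(list(option(string))).
Decompose list/1: C =?= pair(list(list(option(string))), list(option(string))).
Bind C := pair(list(list(option(string))), list(option(string))). Substituting into the earlier binding gives T1 := option(pair(list(list(option(string))), list(option(string)))).
MGU = { T1 ↦ option(pair(list(list(option(string))), list(option(string)))), U ↦ list(option(string)), R ↦ list(list(option(string))), T2 ↦ list(string), S2 ↦ list(int), E ↦ option(string), T ↦ list(option(string)), C ↦ pair(list(list(option(string))), list(option(string))) }, so E ↦ option(string).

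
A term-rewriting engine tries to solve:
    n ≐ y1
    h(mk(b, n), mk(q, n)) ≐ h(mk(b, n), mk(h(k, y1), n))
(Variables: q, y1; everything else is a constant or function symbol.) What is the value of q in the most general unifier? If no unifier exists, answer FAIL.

h(k, n)

Bind y1 := n; substituting into the remaining equation gives: h(mk(b, n), mk(q, n)) ≐ h(mk(b, n), mk(h(k, n), n)).
Decompose h/2: mk(b, n) ≐ mk(b, n),  mk(q, n) ≐ mk(h(k, n), n).
Delete trivial equation mk(b, n) ≐ mk(b, n).
Decompose mk/2: q ≐ h(k, n),  n ≐ n.
Bind q := h(k, n); no other remaining equation mentions q.
Delete trivial equation n ≐ n.
MGU = { y1 -> n, q -> h(k, n) }, so q -> h(k, n).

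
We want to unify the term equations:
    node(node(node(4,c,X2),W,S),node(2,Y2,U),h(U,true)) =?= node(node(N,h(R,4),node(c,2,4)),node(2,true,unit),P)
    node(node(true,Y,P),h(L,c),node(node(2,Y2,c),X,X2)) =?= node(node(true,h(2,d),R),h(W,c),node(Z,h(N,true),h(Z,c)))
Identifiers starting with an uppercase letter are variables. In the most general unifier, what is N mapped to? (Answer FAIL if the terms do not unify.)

Decompose node/3: node(node(4,c,X2),W,S) =?= node(N,h(R,4),node(c,2,4)),  node(2,Y2,U) =?= node(2,true,unit),  h(U,true) =?= P.
Decompose node/3: node(4,c,X2) =?= N,  W =?= h(R,4),  S =?= node(c,2,4).
Bind N := node(4,c,X2); substituting into the one remaining equation that mentions N gives: node(node(true,Y,P),h(L,c),node(node(2,Y2,c),X,X2)) =?= node(node(true,h(2,d),R),h(W,c),node(Z,h(node(4,c,X2),true),h(Z,c))).
Bind W := h(R,4); substituting into the one remaining equation that mentions W gives: node(node(true,Y,P),h(L,c),node(node(2,Y2,c),X,X2)) =?= node(node(true,h(2,d),R),h(h(R,4),c),node(Z,h(node(4,c,X2),true),h(Z,c))).
Bind S := node(c,2,4); no other remaining equation mentions S.
Decompose node/3: 2 =?= 2,  Y2 =?= true,  U =?= unit.
Delete trivial equation 2 =?= 2.
Bind Y2 := true; substituting into the one remaining equation that mentions Y2 gives: node(node(true,Y,P),h(L,c),node(node(2,true,c),X,X2)) =?= node(node(true,h(2,d),R),h(h(R,4),c),node(Z,h(node(4,c,X2),true),h(Z,c))).
Bind U := unit; substituting into the one remaining equation that mentions U gives: h(unit,true) =?= P.
Bind P := h(unit,true); substituting into the remaining equation gives: node(node(true,Y,h(unit,true)),h(L,c),node(node(2,true,c),X,X2)) =?= node(node(true,h(2,d),R),h(h(R,4),c),node(Z,h(node(4,c,X2),true),h(Z,c))).
Decompose node/3: node(true,Y,h(unit,true)) =?= node(true,h(2,d),R),  h(L,c) =?= h(h(R,4),c),  node(node(2,true,c),X,X2) =?= node(Z,h(node(4,c,X2),true),h(Z,c)).
Decompose node/3: true =?= true,  Y =?= h(2,d),  h(unit,true) =?= R.
Delete trivial equation true =?= true.
Bind Y := h(2,d); no other remaining equation mentions Y.
Bind R := h(unit,true); substituting into the one remaining equation that mentions R gives: h(L,c) =?= h(h(h(unit,true),4),c). Substituting into the earlier binding gives W := h(h(unit,true),4).
Decompose h/2: L =?= h(h(unit,true),4),  c =?= c.
Bind L := h(h(unit,true),4); no other remaining equation mentions L.
Delete trivial equation c =?= c.
Decompose node/3: node(2,true,c) =?= Z,  X =?= h(node(4,c,X2),true),  X2 =?= h(Z,c).
Bind Z := node(2,true,c); substituting into the one remaining equation that mentions Z gives: X2 =?= h(node(2,true,c),c).
Bind X := h(node(4,c,X2),true); no other remaining equation mentions X.
Bind X2 := h(node(2,true,c),c). Substituting into the earlier bindings gives N := node(4,c,h(node(2,true,c),c)), X := h(node(4,c,h(node(2,true,c),c)),true).
MGU = { N -> node(4,c,h(node(2,true,c),c)), W -> h(h(unit,true),4), S -> node(c,2,4), Y2 -> true, U -> unit, P -> h(unit,true), Y -> h(2,d), R -> h(unit,true), L -> h(h(unit,true),4), Z -> node(2,true,c), X -> h(node(4,c,h(node(2,true,c),c)),true), X2 -> h(node(2,true,c),c) }, so N -> node(4,c,h(node(2,true,c),c)).

node(4,c,h(node(2,true,c),c))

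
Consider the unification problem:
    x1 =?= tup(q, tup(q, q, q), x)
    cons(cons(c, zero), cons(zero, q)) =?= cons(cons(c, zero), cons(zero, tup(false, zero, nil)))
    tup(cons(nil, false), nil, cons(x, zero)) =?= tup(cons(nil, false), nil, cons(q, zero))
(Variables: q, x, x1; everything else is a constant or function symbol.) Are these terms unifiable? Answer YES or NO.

Bind x1 := tup(q, tup(q, q, q), x); no other remaining equation mentions x1.
Decompose cons/2: cons(c, zero) =?= cons(c, zero),  cons(zero, q) =?= cons(zero, tup(false, zero, nil)).
Delete trivial equation cons(c, zero) =?= cons(c, zero).
Decompose cons/2: zero =?= zero,  q =?= tup(false, zero, nil).
Delete trivial equation zero =?= zero.
Bind q := tup(false, zero, nil); substituting into the remaining equation gives: tup(cons(nil, false), nil, cons(x, zero)) =?= tup(cons(nil, false), nil, cons(tup(false, zero, nil), zero)). Substituting into the earlier binding gives x1 := tup(tup(false, zero, nil), tup(tup(false, zero, nil), tup(false, zero, nil), tup(false, zero, nil)), x).
Decompose tup/3: cons(nil, false) =?= cons(nil, false),  nil =?= nil,  cons(x, zero) =?= cons(tup(false, zero, nil), zero).
Delete trivial equation cons(nil, false) =?= cons(nil, false).
Delete trivial equation nil =?= nil.
Decompose cons/2: x =?= tup(false, zero, nil),  zero =?= zero.
Bind x := tup(false, zero, nil); no other remaining equation mentions x. Substituting into the earlier binding gives x1 := tup(tup(false, zero, nil), tup(tup(false, zero, nil), tup(false, zero, nil), tup(false, zero, nil)), tup(false, zero, nil)).
Delete trivial equation zero =?= zero.
No equations remain and no clash or occurs-check failure arose, so a unifier exists.

YES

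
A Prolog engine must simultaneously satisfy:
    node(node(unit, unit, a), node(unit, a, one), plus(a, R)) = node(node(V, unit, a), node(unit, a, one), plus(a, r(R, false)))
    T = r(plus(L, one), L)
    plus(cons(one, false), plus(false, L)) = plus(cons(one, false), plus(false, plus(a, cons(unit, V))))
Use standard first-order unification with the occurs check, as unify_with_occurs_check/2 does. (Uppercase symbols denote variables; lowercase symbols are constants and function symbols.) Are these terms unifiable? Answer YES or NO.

Decompose node/3: node(unit, unit, a) = node(V, unit, a),  node(unit, a, one) = node(unit, a, one),  plus(a, R) = plus(a, r(R, false)).
Decompose node/3: unit = V,  unit = unit,  a = a.
Bind V := unit; substituting into the one remaining equation that mentions V gives: plus(cons(one, false), plus(false, L)) = plus(cons(one, false), plus(false, plus(a, cons(unit, unit)))).
Delete trivial equation unit = unit.
Delete trivial equation a = a.
Delete trivial equation node(unit, a, one) = node(unit, a, one).
Decompose plus/2: a = a,  R = r(R, false).
Delete trivial equation a = a.
Occurs check fails: R occurs in r(R, false); the equation R = r(R, false) has no finite solution.

NO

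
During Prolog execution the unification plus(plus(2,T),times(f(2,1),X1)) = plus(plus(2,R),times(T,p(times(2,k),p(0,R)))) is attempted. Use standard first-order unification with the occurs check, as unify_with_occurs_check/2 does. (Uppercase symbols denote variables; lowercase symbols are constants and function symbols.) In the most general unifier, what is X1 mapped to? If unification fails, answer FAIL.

Decompose plus/2: plus(2,T) = plus(2,R),  times(f(2,1),X1) = times(T,p(times(2,k),p(0,R))).
Decompose plus/2: 2 = 2,  T = R.
Delete trivial equation 2 = 2.
Bind T := R; substituting into the remaining equation gives: times(f(2,1),X1) = times(R,p(times(2,k),p(0,R))).
Decompose times/2: f(2,1) = R,  X1 = p(times(2,k),p(0,R)).
Bind R := f(2,1); substituting into the remaining equation gives: X1 = p(times(2,k),p(0,f(2,1))). Substituting into the earlier binding gives T := f(2,1).
Bind X1 := p(times(2,k),p(0,f(2,1))).
MGU = { T ↦ f(2,1), R ↦ f(2,1), X1 ↦ p(times(2,k),p(0,f(2,1))) }, so X1 ↦ p(times(2,k),p(0,f(2,1))).

p(times(2,k),p(0,f(2,1)))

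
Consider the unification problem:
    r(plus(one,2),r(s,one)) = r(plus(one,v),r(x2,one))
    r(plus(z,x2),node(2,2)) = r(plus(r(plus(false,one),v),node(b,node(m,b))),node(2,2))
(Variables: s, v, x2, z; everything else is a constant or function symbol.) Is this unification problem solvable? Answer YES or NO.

Decompose r/2: plus(one,2) = plus(one,v),  r(s,one) = r(x2,one).
Decompose plus/2: one = one,  2 = v.
Delete trivial equation one = one.
Bind v := 2; substituting into the one remaining equation that mentions v gives: r(plus(z,x2),node(2,2)) = r(plus(r(plus(false,one),2),node(b,node(m,b))),node(2,2)).
Decompose r/2: s = x2,  one = one.
Bind s := x2; no other remaining equation mentions s.
Delete trivial equation one = one.
Decompose r/2: plus(z,x2) = plus(r(plus(false,one),2),node(b,node(m,b))),  node(2,2) = node(2,2).
Decompose plus/2: z = r(plus(false,one),2),  x2 = node(b,node(m,b)).
Bind z := r(plus(false,one),2); no other remaining equation mentions z.
Bind x2 := node(b,node(m,b)); no other remaining equation mentions x2. Substituting into the earlier binding gives s := node(b,node(m,b)).
Delete trivial equation node(2,2) = node(2,2).
No equations remain and no clash or occurs-check failure arose, so a unifier exists.

YES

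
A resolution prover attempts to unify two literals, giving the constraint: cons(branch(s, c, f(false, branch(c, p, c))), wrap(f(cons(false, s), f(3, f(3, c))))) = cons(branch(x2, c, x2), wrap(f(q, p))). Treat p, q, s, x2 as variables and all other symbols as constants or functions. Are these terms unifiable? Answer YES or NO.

Decompose cons/2: branch(s, c, f(false, branch(c, p, c))) = branch(x2, c, x2),  wrap(f(cons(false, s), f(3, f(3, c)))) = wrap(f(q, p)).
Decompose branch/3: s = x2,  c = c,  f(false, branch(c, p, c)) = x2.
Bind s := x2; substituting into the one remaining equation that mentions s gives: wrap(f(cons(false, x2), f(3, f(3, c)))) = wrap(f(q, p)).
Delete trivial equation c = c.
Bind x2 := f(false, branch(c, p, c)); substituting into the remaining equation gives: wrap(f(cons(false, f(false, branch(c, p, c))), f(3, f(3, c)))) = wrap(f(q, p)). Substituting into the earlier binding gives s := f(false, branch(c, p, c)).
Decompose wrap/1: f(cons(false, f(false, branch(c, p, c))), f(3, f(3, c))) = f(q, p).
Decompose f/2: cons(false, f(false, branch(c, p, c))) = q,  f(3, f(3, c)) = p.
Bind q := cons(false, f(false, branch(c, p, c))); no other remaining equation mentions q.
Bind p := f(3, f(3, c)). Substituting into the earlier bindings gives s := f(false, branch(c, f(3, f(3, c)), c)), x2 := f(false, branch(c, f(3, f(3, c)), c)), q := cons(false, f(false, branch(c, f(3, f(3, c)), c))).
No equations remain and no clash or occurs-check failure arose, so a unifier exists.

YES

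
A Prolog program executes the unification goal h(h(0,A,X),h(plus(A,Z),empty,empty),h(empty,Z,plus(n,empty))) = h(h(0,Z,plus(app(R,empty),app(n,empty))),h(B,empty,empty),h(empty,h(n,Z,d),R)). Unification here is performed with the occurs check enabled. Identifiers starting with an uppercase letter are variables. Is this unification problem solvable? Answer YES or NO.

NO

Decompose h/3: h(0,A,X) = h(0,Z,plus(app(R,empty),app(n,empty))),  h(plus(A,Z),empty,empty) = h(B,empty,empty),  h(empty,Z,plus(n,empty)) = h(empty,h(n,Z,d),R).
Decompose h/3: 0 = 0,  A = Z,  X = plus(app(R,empty),app(n,empty)).
Delete trivial equation 0 = 0.
Bind A := Z; substituting into the one remaining equation that mentions A gives: h(plus(Z,Z),empty,empty) = h(B,empty,empty).
Bind X := plus(app(R,empty),app(n,empty)); no other remaining equation mentions X.
Decompose h/3: plus(Z,Z) = B,  empty = empty,  empty = empty.
Bind B := plus(Z,Z); no other remaining equation mentions B.
Delete trivial equation empty = empty.
Delete trivial equation empty = empty.
Decompose h/3: empty = empty,  Z = h(n,Z,d),  plus(n,empty) = R.
Delete trivial equation empty = empty.
Occurs check fails: Z occurs in h(n,Z,d); the equation Z = h(n,Z,d) has no finite solution.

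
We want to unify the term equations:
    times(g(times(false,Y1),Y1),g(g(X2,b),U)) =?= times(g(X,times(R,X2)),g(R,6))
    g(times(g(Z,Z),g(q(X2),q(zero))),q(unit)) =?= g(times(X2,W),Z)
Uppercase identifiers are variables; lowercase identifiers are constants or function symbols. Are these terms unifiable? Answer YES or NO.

Decompose times/2: g(times(false,Y1),Y1) =?= g(X,times(R,X2)),  g(g(X2,b),U) =?= g(R,6).
Decompose g/2: times(false,Y1) =?= X,  Y1 =?= times(R,X2).
Bind X := times(false,Y1); no other remaining equation mentions X.
Bind Y1 := times(R,X2); no other remaining equation mentions Y1. Substituting into the earlier binding gives X := times(false,times(R,X2)).
Decompose g/2: g(X2,b) =?= R,  U =?= 6.
Bind R := g(X2,b); no other remaining equation mentions R. Substituting into the earlier bindings gives X := times(false,times(g(X2,b),X2)), Y1 := times(g(X2,b),X2).
Bind U := 6; no other remaining equation mentions U.
Decompose g/2: times(g(Z,Z),g(q(X2),q(zero))) =?= times(X2,W),  q(unit) =?= Z.
Decompose times/2: g(Z,Z) =?= X2,  g(q(X2),q(zero)) =?= W.
Bind X2 := g(Z,Z); substituting into the one remaining equation that mentions X2 gives: g(q(g(Z,Z)),q(zero)) =?= W. Substituting into the earlier bindings gives X := times(false,times(g(g(Z,Z),b),g(Z,Z))), Y1 := times(g(g(Z,Z),b),g(Z,Z)), R := g(g(Z,Z),b).
Bind W := g(q(g(Z,Z)),q(zero)); no other remaining equation mentions W.
Bind Z := q(unit). Substituting into the earlier bindings gives X := times(false,times(g(g(q(unit),q(unit)),b),g(q(unit),q(unit)))), Y1 := times(g(g(q(unit),q(unit)),b),g(q(unit),q(unit))), R := g(g(q(unit),q(unit)),b), X2 := g(q(unit),q(unit)), W := g(q(g(q(unit),q(unit))),q(zero)).
No equations remain and no clash or occurs-check failure arose, so a unifier exists.

YES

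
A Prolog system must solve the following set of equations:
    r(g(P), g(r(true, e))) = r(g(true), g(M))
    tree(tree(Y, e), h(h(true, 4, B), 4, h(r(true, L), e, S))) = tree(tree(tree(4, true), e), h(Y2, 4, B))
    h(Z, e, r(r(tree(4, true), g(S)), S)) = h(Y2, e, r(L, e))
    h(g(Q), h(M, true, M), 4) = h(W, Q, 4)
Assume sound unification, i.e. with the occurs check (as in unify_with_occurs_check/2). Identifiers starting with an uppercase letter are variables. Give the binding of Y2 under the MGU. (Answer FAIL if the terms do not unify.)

h(true, 4, h(r(true, r(tree(4, true), g(e))), e, e))

Decompose r/2: g(P) = g(true),  g(r(true, e)) = g(M).
Decompose g/1: P = true.
Bind P := true; no other remaining equation mentions P.
Decompose g/1: r(true, e) = M.
Bind M := r(true, e); substituting into the one remaining equation that mentions M gives: h(g(Q), h(r(true, e), true, r(true, e)), 4) = h(W, Q, 4).
Decompose tree/2: tree(Y, e) = tree(tree(4, true), e),  h(h(true, 4, B), 4, h(r(true, L), e, S)) = h(Y2, 4, B).
Decompose tree/2: Y = tree(4, true),  e = e.
Bind Y := tree(4, true); no other remaining equation mentions Y.
Delete trivial equation e = e.
Decompose h/3: h(true, 4, B) = Y2,  4 = 4,  h(r(true, L), e, S) = B.
Bind Y2 := h(true, 4, B); substituting into the one remaining equation that mentions Y2 gives: h(Z, e, r(r(tree(4, true), g(S)), S)) = h(h(true, 4, B), e, r(L, e)).
Delete trivial equation 4 = 4.
Bind B := h(r(true, L), e, S); substituting into the one remaining equation that mentions B gives: h(Z, e, r(r(tree(4, true), g(S)), S)) = h(h(true, 4, h(r(true, L), e, S)), e, r(L, e)). Substituting into the earlier binding gives Y2 := h(true, 4, h(r(true, L), e, S)).
Decompose h/3: Z = h(true, 4, h(r(true, L), e, S)),  e = e,  r(r(tree(4, true), g(S)), S) = r(L, e).
Bind Z := h(true, 4, h(r(true, L), e, S)); no other remaining equation mentions Z.
Delete trivial equation e = e.
Decompose r/2: r(tree(4, true), g(S)) = L,  S = e.
Bind L := r(tree(4, true), g(S)); no other remaining equation mentions L. Substituting into the earlier bindings gives Y2 := h(true, 4, h(r(true, r(tree(4, true), g(S))), e, S)), B := h(r(true, r(tree(4, true), g(S))), e, S), Z := h(true, 4, h(r(true, r(tree(4, true), g(S))), e, S)).
Bind S := e; no other remaining equation mentions S. Substituting into the earlier bindings gives Y2 := h(true, 4, h(r(true, r(tree(4, true), g(e))), e, e)), B := h(r(true, r(tree(4, true), g(e))), e, e), Z := h(true, 4, h(r(true, r(tree(4, true), g(e))), e, e)), L := r(tree(4, true), g(e)).
Decompose h/3: g(Q) = W,  h(r(true, e), true, r(true, e)) = Q,  4 = 4.
Bind W := g(Q); no other remaining equation mentions W.
Bind Q := h(r(true, e), true, r(true, e)); no other remaining equation mentions Q. Substituting into the earlier binding gives W := g(h(r(true, e), true, r(true, e))).
Delete trivial equation 4 = 4.
MGU = { P = true, M = r(true, e), Y = tree(4, true), Y2 = h(true, 4, h(r(true, r(tree(4, true), g(e))), e, e)), B = h(r(true, r(tree(4, true), g(e))), e, e), Z = h(true, 4, h(r(true, r(tree(4, true), g(e))), e, e)), L = r(tree(4, true), g(e)), S = e, W = g(h(r(true, e), true, r(true, e))), Q = h(r(true, e), true, r(true, e)) }, so Y2 = h(true, 4, h(r(true, r(tree(4, true), g(e))), e, e)).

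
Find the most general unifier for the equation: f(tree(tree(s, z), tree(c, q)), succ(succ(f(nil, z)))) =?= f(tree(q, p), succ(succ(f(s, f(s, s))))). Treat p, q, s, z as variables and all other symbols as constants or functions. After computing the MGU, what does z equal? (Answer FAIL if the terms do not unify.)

Decompose f/2: tree(tree(s, z), tree(c, q)) =?= tree(q, p),  succ(succ(f(nil, z))) =?= succ(succ(f(s, f(s, s)))).
Decompose tree/2: tree(s, z) =?= q,  tree(c, q) =?= p.
Bind q := tree(s, z); substituting into the one remaining equation that mentions q gives: tree(c, tree(s, z)) =?= p.
Bind p := tree(c, tree(s, z)); no other remaining equation mentions p.
Decompose succ/1: succ(f(nil, z)) =?= succ(f(s, f(s, s))).
Decompose succ/1: f(nil, z) =?= f(s, f(s, s)).
Decompose f/2: nil =?= s,  z =?= f(s, s).
Bind s := nil; substituting into the remaining equation gives: z =?= f(nil, nil). Substituting into the earlier bindings gives q := tree(nil, z), p := tree(c, tree(nil, z)).
Bind z := f(nil, nil). Substituting into the earlier bindings gives q := tree(nil, f(nil, nil)), p := tree(c, tree(nil, f(nil, nil))).
MGU = { q ↦ tree(nil, f(nil, nil)), p ↦ tree(c, tree(nil, f(nil, nil))), s ↦ nil, z ↦ f(nil, nil) }, so z ↦ f(nil, nil).

f(nil, nil)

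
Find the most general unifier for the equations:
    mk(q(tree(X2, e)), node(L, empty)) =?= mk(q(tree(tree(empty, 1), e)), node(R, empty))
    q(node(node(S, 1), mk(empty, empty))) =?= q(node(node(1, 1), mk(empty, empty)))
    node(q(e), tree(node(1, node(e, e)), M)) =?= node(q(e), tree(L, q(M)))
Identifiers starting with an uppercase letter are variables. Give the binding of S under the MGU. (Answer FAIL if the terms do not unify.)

Decompose mk/2: q(tree(X2, e)) =?= q(tree(tree(empty, 1), e)),  node(L, empty) =?= node(R, empty).
Decompose q/1: tree(X2, e) =?= tree(tree(empty, 1), e).
Decompose tree/2: X2 =?= tree(empty, 1),  e =?= e.
Bind X2 := tree(empty, 1); no other remaining equation mentions X2.
Delete trivial equation e =?= e.
Decompose node/2: L =?= R,  empty =?= empty.
Bind L := R; substituting into the one remaining equation that mentions L gives: node(q(e), tree(node(1, node(e, e)), M)) =?= node(q(e), tree(R, q(M))).
Delete trivial equation empty =?= empty.
Decompose q/1: node(node(S, 1), mk(empty, empty)) =?= node(node(1, 1), mk(empty, empty)).
Decompose node/2: node(S, 1) =?= node(1, 1),  mk(empty, empty) =?= mk(empty, empty).
Decompose node/2: S =?= 1,  1 =?= 1.
Bind S := 1; no other remaining equation mentions S.
Delete trivial equation 1 =?= 1.
Delete trivial equation mk(empty, empty) =?= mk(empty, empty).
Decompose node/2: q(e) =?= q(e),  tree(node(1, node(e, e)), M) =?= tree(R, q(M)).
Delete trivial equation q(e) =?= q(e).
Decompose tree/2: node(1, node(e, e)) =?= R,  M =?= q(M).
Bind R := node(1, node(e, e)); no other remaining equation mentions R. Substituting into the earlier binding gives L := node(1, node(e, e)).
Occurs check fails: M occurs in q(M); the equation M =?= q(M) has no finite solution.

FAIL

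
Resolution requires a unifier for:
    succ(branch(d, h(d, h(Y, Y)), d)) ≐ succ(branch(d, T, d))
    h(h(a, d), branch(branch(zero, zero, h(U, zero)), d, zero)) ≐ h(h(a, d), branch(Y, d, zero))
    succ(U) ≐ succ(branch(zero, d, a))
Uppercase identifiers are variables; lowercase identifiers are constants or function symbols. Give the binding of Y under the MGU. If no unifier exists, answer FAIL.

Decompose succ/1: branch(d, h(d, h(Y, Y)), d) ≐ branch(d, T, d).
Decompose branch/3: d ≐ d,  h(d, h(Y, Y)) ≐ T,  d ≐ d.
Delete trivial equation d ≐ d.
Bind T := h(d, h(Y, Y)); no other remaining equation mentions T.
Delete trivial equation d ≐ d.
Decompose h/2: h(a, d) ≐ h(a, d),  branch(branch(zero, zero, h(U, zero)), d, zero) ≐ branch(Y, d, zero).
Delete trivial equation h(a, d) ≐ h(a, d).
Decompose branch/3: branch(zero, zero, h(U, zero)) ≐ Y,  d ≐ d,  zero ≐ zero.
Bind Y := branch(zero, zero, h(U, zero)); no other remaining equation mentions Y. Substituting into the earlier binding gives T := h(d, h(branch(zero, zero, h(U, zero)), branch(zero, zero, h(U, zero)))).
Delete trivial equation d ≐ d.
Delete trivial equation zero ≐ zero.
Decompose succ/1: U ≐ branch(zero, d, a).
Bind U := branch(zero, d, a). Substituting into the earlier bindings gives T := h(d, h(branch(zero, zero, h(branch(zero, d, a), zero)), branch(zero, zero, h(branch(zero, d, a), zero)))), Y := branch(zero, zero, h(branch(zero, d, a), zero)).
MGU = { T ↦ h(d, h(branch(zero, zero, h(branch(zero, d, a), zero)), branch(zero, zero, h(branch(zero, d, a), zero)))), Y ↦ branch(zero, zero, h(branch(zero, d, a), zero)), U ↦ branch(zero, d, a) }, so Y ↦ branch(zero, zero, h(branch(zero, d, a), zero)).

branch(zero, zero, h(branch(zero, d, a), zero))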